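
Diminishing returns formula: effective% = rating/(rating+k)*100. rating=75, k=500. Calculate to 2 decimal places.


effective% = rating / (rating + k) * 100
= 75 / (75 + 500) * 100
= 75 / 575 * 100
= 0.130435 * 100
= 13.04%

13.04%


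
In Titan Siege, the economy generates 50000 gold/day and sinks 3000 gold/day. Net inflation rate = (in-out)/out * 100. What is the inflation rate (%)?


Net gold = 50000 - 3000 = 47000
Inflation rate = net / sunk * 100 = 47000 / 3000 * 100
= 15.666667 * 100
= 1566.67%

1566.67%


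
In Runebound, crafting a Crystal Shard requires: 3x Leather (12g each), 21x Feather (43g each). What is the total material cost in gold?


Cost breakdown:
  Leather: 3 * 12 = 36
  Feather: 21 * 43 = 903
Total = 36 + 903 = 939

939 gold


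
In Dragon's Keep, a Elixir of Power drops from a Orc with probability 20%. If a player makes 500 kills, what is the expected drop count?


Expected drops = kills * (drop_rate / 100)
= 500 * (20 / 100)
= 500 * 0.2
= 100.0

100.0 drops


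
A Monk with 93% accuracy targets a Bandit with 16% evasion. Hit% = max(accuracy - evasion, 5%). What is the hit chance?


accuracy - evasion = 93 - 16 = 77
Apply floor: max(77, 5) = 77
Hit chance = 77%

77%


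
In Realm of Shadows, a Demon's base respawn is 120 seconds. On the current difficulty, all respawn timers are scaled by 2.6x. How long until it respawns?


Respawn time = base * multiplier
= 120 * 2.6
= 312.0 seconds

312.0 seconds


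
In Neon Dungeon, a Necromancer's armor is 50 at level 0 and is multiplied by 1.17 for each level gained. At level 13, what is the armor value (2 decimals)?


value = base * growth^level
= 50 * 1.17^13
= 50 * 7.698679
= 384.93

384.93 armor


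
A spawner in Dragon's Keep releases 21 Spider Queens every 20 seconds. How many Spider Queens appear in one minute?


Spawns per minute = count * (60 / interval)
= 21 * (60 / 20)
= 21 * 3.0
= 63.0

63.0 per minute


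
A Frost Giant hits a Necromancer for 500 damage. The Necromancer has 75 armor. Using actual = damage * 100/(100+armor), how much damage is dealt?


actual = 500 * 100 / (100 + 75)
= 500 * 100 / 175
= 50000 / 175
= 285.71

285.71 damage


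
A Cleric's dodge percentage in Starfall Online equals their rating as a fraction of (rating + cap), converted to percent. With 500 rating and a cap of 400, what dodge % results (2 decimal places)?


dodge% = 500 / (500 + 400) * 100
= 500 / 900 * 100
= 0.555556 * 100
= 55.56%

55.56%


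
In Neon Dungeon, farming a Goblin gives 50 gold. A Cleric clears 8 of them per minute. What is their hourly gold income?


Gold per minute = 50 * 8 = 400
Gold per hour = 400 * 60 = 24000

24000 gold/hour


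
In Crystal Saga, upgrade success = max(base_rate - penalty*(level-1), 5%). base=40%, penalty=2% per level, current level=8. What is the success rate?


raw_rate = 40 - 2 * (8 - 1)
= 40 - 2 * 7
= 40 - 14
= 26
Apply floor: max(26, 5) = 26%

26%


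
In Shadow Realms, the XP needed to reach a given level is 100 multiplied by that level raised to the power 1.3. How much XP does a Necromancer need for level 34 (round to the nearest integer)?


XP = 100 * level^1.3
Substitute level = 34:
XP = 100 * 34^1.3
= 100 * 97.9315
= 9793

9793 XP


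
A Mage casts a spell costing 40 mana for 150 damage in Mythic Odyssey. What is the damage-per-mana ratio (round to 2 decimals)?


Efficiency = damage / mana
= 150 / 40
= 3.75

3.75 dmg/mana


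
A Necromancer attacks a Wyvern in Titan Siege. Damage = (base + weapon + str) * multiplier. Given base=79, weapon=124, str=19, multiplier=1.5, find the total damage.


Sum base + weapon + str = 79 + 124 + 19 = 222
Multiply by 1.5:
222 * 1.5 = 333.0

333.0 damage


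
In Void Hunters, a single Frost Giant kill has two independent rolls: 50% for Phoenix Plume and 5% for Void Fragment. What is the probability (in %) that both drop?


For independent events, P(both) = P(A) * P(B)
= 50% * 5%
= 250 / 100 %
= 2.5%

2.5%


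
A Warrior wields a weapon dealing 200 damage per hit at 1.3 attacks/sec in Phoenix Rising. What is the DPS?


DPS = damage * attack_speed
= 200 * 1.3
= 260.0

260.0 DPS


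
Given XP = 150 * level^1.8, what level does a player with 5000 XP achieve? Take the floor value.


XP = 150 * level^1.8, so level = (XP / 150)^(1/1.8)
= (5000 / 150)^(1/1.8)
= 33.3333^0.5556
= 7.0153
Floor: level = 7

level 7


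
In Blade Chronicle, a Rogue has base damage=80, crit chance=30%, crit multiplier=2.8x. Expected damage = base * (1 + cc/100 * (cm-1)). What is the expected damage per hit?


E[dmg] = base * (1 + crit_chance * (crit_mult - 1))
cc as decimal = 30/100 = 0.3
cm - 1 = 2.8 - 1 = 1.8
Bonus factor = 0.3 * 1.8 = 0.54
Total multiplier = 1 + 0.54 = 1.54
Expected damage = 80 * 1.54 = 123.20

123.20 damage


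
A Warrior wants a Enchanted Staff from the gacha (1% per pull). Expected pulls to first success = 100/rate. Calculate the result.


Expected pulls for a geometric distribution = 1/p = 100 / rate%
= 100 / 1
= 100.0

100.0 pulls


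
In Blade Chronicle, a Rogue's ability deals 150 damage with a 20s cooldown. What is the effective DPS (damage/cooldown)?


DPS = damage / cooldown
= 150 / 20
= 7.50

7.50 DPS


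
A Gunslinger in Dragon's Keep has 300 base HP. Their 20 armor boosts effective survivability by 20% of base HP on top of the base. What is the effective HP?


EHP = 300 * (1 + 20/100)
= 300 * (1 + 0.2)
= 300 * 1.2
= 360.0

360.0 EHP


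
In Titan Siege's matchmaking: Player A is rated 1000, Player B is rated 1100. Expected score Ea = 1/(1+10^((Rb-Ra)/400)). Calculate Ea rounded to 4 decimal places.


Elo expected score: Ea = 1/(1 + 10^((Rb-Ra)/400))
Rb - Ra = 1100 - 1000 = 100
(Rb-Ra)/400 = 100/400 = 0.25
10^0.25 = 1.778279
Ea = 1/(1 + 1.778279) = 1/2.778279 = 0.3599

0.3599


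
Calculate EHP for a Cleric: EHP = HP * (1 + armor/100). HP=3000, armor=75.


EHP = 3000 * (1 + 75/100)
= 3000 * (1 + 0.75)
= 3000 * 1.75
= 5250.0

5250.0 EHP


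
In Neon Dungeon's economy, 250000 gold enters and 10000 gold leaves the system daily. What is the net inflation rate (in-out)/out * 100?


Net gold = 250000 - 10000 = 240000
Inflation rate = net / sunk * 100 = 240000 / 10000 * 100
= 24.0 * 100
= 2400.00%

2400.00%


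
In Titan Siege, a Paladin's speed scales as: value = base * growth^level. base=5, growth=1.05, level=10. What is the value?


value = base * growth^level
= 5 * 1.05^10
= 5 * 1.628895
= 8.14

8.14 speed


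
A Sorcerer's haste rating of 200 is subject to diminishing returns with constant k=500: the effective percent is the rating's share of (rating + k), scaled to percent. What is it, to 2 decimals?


effective% = rating / (rating + k) * 100
= 200 / (200 + 500) * 100
= 200 / 700 * 100
= 0.285714 * 100
= 28.57%

28.57%


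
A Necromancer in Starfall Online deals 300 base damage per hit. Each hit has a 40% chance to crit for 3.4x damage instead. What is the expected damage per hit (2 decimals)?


E[dmg] = base * (1 + crit_chance * (crit_mult - 1))
cc as decimal = 40/100 = 0.4
cm - 1 = 3.4 - 1 = 2.4
Bonus factor = 0.4 * 2.4 = 0.96
Total multiplier = 1 + 0.96 = 1.96
Expected damage = 300 * 1.96 = 588.00

588.00 damage


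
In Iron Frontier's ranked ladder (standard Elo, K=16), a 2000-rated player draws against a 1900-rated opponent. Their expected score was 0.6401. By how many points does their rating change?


Elo update: delta = K * (S - Ea), where S = 0.5 (draws)
S - Ea = 0.5 - 0.6401 = -0.1401
Rating change = 16 * -0.1401
= -2.24

-2.24 rating points


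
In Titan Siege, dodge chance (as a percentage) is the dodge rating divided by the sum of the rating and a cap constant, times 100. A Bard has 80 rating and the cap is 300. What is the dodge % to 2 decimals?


dodge% = 80 / (80 + 300) * 100
= 80 / 380 * 100
= 0.210526 * 100
= 21.05%

21.05%


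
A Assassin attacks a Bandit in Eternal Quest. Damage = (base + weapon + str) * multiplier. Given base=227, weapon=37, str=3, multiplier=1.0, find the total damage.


Sum base + weapon + str = 227 + 37 + 3 = 267
Multiply by 1.0:
267 * 1.0 = 267.0

267.0 damage


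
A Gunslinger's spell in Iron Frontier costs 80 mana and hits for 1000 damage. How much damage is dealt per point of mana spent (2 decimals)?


Efficiency = damage / mana
= 1000 / 80
= 12.50

12.50 dmg/mana


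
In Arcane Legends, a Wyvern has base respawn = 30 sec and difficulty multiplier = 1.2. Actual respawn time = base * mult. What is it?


Respawn time = base * multiplier
= 30 * 1.2
= 36.0 seconds

36.0 seconds


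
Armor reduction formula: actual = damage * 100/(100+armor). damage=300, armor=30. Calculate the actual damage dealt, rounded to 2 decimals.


actual = 300 * 100 / (100 + 30)
= 300 * 100 / 130
= 30000 / 130
= 230.77

230.77 damage


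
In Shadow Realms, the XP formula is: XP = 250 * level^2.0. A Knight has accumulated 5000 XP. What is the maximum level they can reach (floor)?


XP = 250 * level^2.0, so level = (XP / 250)^(1/2.0)
= (5000 / 250)^(1/2.0)
= 20.0^0.5
= 4.4721
Floor: level = 4

level 4


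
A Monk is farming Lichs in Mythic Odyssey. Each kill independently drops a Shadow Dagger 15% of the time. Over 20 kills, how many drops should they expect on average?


Expected drops = kills * (drop_rate / 100)
= 20 * (15 / 100)
= 20 * 0.15
= 3.0

3.0 drops


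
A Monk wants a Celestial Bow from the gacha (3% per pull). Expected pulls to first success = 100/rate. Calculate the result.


Expected pulls for a geometric distribution = 1/p = 100 / rate%
= 100 / 3
= 33.33

33.33 pulls


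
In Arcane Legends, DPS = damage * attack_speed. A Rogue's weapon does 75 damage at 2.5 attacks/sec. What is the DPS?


DPS = damage * attack_speed
= 75 * 2.5
= 187.5

187.5 DPS


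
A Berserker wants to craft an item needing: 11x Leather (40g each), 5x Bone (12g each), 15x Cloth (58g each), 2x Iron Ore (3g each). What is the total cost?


Cost breakdown:
  Leather: 11 * 40 = 440
  Bone: 5 * 12 = 60
  Cloth: 15 * 58 = 870
  Iron Ore: 2 * 3 = 6
Total = 440 + 60 + 870 + 6 = 1376

1376 gold


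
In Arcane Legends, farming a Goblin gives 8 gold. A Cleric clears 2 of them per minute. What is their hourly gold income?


Gold per minute = 8 * 2 = 16
Gold per hour = 16 * 60 = 960

960 gold/hour


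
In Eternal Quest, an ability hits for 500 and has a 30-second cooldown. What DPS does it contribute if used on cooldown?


DPS = damage / cooldown
= 500 / 30
= 16.67

16.67 DPS


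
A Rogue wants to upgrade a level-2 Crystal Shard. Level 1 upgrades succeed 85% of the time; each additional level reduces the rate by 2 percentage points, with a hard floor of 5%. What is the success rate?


raw_rate = 85 - 2 * (2 - 1)
= 85 - 2 * 1
= 85 - 2
= 83
Apply floor: max(83, 5) = 83%

83%


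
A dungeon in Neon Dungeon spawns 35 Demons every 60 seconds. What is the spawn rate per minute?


Spawns per minute = count * (60 / interval)
= 35 * (60 / 60)
= 35 * 1.0
= 35.0

35.0 per minute


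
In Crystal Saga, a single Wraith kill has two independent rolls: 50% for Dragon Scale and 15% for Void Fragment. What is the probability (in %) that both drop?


For independent events, P(both) = P(A) * P(B)
= 50% * 15%
= 750 / 100 %
= 7.5%

7.5%


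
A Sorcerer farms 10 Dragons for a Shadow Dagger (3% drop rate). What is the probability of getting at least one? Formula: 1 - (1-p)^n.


P(at least one) = 1 - P(none) = 1 - (1-p)^n
p = 3/100 = 0.03
1 - p = 0.97
(1 - p)^10 = 0.97^10 = 0.737424
P(at least one) = 1 - 0.737424 = 0.2626

0.2626


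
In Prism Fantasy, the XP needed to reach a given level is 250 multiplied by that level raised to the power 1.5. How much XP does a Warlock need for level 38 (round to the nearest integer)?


XP = 250 * level^1.5
Substitute level = 38:
XP = 250 * 38^1.5
= 250 * 234.2477
= 58562

58562 XP


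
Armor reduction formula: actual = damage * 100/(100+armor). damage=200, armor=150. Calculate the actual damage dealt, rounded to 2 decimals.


actual = 200 * 100 / (100 + 150)
= 200 * 100 / 250
= 20000 / 250
= 80.00

80.00 damage


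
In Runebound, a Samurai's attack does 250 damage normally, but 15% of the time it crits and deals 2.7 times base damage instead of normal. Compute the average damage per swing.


E[dmg] = base * (1 + crit_chance * (crit_mult - 1))
cc as decimal = 15/100 = 0.15
cm - 1 = 2.7 - 1 = 1.7
Bonus factor = 0.15 * 1.7 = 0.255
Total multiplier = 1 + 0.255 = 1.255
Expected damage = 250 * 1.255 = 313.75

313.75 damage


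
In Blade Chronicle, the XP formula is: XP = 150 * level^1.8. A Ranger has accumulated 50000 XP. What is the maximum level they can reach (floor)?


XP = 150 * level^1.8, so level = (XP / 150)^(1/1.8)
= (50000 / 150)^(1/1.8)
= 333.3333^0.5556
= 25.2115
Floor: level = 25

level 25


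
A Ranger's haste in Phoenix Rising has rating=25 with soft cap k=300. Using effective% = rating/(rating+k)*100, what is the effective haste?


effective% = rating / (rating + k) * 100
= 25 / (25 + 300) * 100
= 25 / 325 * 100
= 0.076923 * 100
= 7.69%

7.69%


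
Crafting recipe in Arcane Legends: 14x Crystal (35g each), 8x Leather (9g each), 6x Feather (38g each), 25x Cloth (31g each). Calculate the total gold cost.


Cost breakdown:
  Crystal: 14 * 35 = 490
  Leather: 8 * 9 = 72
  Feather: 6 * 38 = 228
  Cloth: 25 * 31 = 775
Total = 490 + 72 + 228 + 775 = 1565

1565 gold


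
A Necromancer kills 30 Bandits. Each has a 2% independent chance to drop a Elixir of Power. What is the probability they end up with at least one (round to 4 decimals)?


P(at least one) = 1 - P(none) = 1 - (1-p)^n
p = 2/100 = 0.02
1 - p = 0.98
(1 - p)^30 = 0.98^30 = 0.545484
P(at least one) = 1 - 0.545484 = 0.4545

0.4545


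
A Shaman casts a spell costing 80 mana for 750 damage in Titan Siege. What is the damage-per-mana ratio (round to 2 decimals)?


Efficiency = damage / mana
= 750 / 80
= 9.38

9.38 dmg/mana


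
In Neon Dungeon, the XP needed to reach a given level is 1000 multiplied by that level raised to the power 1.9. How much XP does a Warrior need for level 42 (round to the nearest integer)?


XP = 1000 * level^1.9
Substitute level = 42:
XP = 1000 * 42^1.9
= 1000 * 1213.8741
= 1213874

1213874 XP


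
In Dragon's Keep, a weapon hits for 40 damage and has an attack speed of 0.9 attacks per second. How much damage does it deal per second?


DPS = damage * attack_speed
= 40 * 0.9
= 36.0

36.0 DPS


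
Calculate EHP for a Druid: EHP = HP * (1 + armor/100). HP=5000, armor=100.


EHP = 5000 * (1 + 100/100)
= 5000 * (1 + 1.0)
= 5000 * 2.0
= 10000.0

10000.0 EHP


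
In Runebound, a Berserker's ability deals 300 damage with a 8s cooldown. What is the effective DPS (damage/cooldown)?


DPS = damage / cooldown
= 300 / 8
= 37.50

37.50 DPS


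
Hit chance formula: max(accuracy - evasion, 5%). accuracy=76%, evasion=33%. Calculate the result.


accuracy - evasion = 76 - 33 = 43
Apply floor: max(43, 5) = 43
Hit chance = 43%

43%


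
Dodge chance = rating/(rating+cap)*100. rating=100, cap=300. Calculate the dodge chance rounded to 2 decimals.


dodge% = 100 / (100 + 300) * 100
= 100 / 400 * 100
= 0.25 * 100
= 25.00%

25.00%


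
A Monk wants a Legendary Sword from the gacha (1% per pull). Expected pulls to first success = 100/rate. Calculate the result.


Expected pulls for a geometric distribution = 1/p = 100 / rate%
= 100 / 1
= 100.0

100.0 pulls


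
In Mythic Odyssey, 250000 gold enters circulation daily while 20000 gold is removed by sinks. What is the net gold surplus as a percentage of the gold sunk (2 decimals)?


Net gold = 250000 - 20000 = 230000
Inflation rate = net / sunk * 100 = 230000 / 20000 * 100
= 11.5 * 100
= 1150.00%

1150.00%


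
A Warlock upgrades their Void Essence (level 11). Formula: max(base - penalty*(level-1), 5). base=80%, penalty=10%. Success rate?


raw_rate = 80 - 10 * (11 - 1)
= 80 - 10 * 10
= 80 - 100
= -20
Apply floor: max(-20, 5) = 5%

5%


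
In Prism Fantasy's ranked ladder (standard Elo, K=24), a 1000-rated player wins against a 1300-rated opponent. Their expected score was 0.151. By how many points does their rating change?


Elo update: delta = K * (S - Ea), where S = 1 (wins)
S - Ea = 1 - 0.151 = 0.849
Rating change = 24 * 0.849
= 20.38

20.38 rating points


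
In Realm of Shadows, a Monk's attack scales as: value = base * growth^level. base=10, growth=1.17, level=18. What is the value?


value = base * growth^level
= 10 * 1.17^18
= 10 * 16.878953
= 168.79

168.79 attack


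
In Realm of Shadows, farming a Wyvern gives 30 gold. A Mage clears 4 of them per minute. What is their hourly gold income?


Gold per minute = 30 * 4 = 120
Gold per hour = 120 * 60 = 7200

7200 gold/hour


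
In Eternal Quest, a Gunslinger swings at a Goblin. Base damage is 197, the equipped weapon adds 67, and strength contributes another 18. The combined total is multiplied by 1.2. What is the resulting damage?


Sum base + weapon + str = 197 + 67 + 18 = 282
Multiply by 1.2:
282 * 1.2 = 338.4

338.4 damage


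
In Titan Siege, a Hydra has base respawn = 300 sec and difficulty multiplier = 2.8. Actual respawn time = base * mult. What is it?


Respawn time = base * multiplier
= 300 * 2.8
= 840.0 seconds

840.0 seconds


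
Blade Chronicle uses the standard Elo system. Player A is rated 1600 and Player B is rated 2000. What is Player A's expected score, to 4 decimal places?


Elo expected score: Ea = 1/(1 + 10^((Rb-Ra)/400))
Rb - Ra = 2000 - 1600 = 400
(Rb-Ra)/400 = 400/400 = 1.0
10^1.0 = 10.0
Ea = 1/(1 + 10.0) = 1/11.0 = 0.0909

0.0909


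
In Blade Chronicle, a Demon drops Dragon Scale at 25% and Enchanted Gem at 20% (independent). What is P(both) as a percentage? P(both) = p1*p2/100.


For independent events, P(both) = P(A) * P(B)
= 25% * 20%
= 500 / 100 %
= 5.0%

5.0%


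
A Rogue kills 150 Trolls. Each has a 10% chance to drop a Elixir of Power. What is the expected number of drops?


Expected drops = kills * (drop_rate / 100)
= 150 * (10 / 100)
= 150 * 0.1
= 15.0

15.0 drops


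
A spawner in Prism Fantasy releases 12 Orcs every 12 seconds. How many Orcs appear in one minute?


Spawns per minute = count * (60 / interval)
= 12 * (60 / 12)
= 12 * 5.0
= 60.0

60.0 per minute


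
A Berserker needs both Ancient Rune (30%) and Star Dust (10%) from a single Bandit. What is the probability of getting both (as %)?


For independent events, P(both) = P(A) * P(B)
= 30% * 10%
= 300 / 100 %
= 3.0%

3.0%


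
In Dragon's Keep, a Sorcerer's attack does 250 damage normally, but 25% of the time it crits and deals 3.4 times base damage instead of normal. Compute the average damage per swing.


E[dmg] = base * (1 + crit_chance * (crit_mult - 1))
cc as decimal = 25/100 = 0.25
cm - 1 = 3.4 - 1 = 2.4
Bonus factor = 0.25 * 2.4 = 0.6
Total multiplier = 1 + 0.6 = 1.6
Expected damage = 250 * 1.6 = 400.00

400.00 damage


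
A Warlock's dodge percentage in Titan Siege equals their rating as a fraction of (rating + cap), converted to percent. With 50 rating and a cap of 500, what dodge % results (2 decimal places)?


dodge% = 50 / (50 + 500) * 100
= 50 / 550 * 100
= 0.090909 * 100
= 9.09%

9.09%


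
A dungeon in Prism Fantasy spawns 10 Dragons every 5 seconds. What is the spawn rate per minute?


Spawns per minute = count * (60 / interval)
= 10 * (60 / 5)
= 10 * 12.0
= 120.0

120.0 per minute


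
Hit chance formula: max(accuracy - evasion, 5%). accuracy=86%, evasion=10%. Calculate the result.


accuracy - evasion = 86 - 10 = 76
Apply floor: max(76, 5) = 76
Hit chance = 76%

76%


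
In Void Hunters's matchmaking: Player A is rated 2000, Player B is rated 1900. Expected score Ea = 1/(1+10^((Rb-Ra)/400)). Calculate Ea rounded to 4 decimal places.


Elo expected score: Ea = 1/(1 + 10^((Rb-Ra)/400))
Rb - Ra = 1900 - 2000 = -100
(Rb-Ra)/400 = -100/400 = -0.25
10^-0.25 = 0.562341
Ea = 1/(1 + 0.562341) = 1/1.562341 = 0.6401

0.6401


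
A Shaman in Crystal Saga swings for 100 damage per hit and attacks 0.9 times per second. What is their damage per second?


DPS = damage * attack_speed
= 100 * 0.9
= 90.0

90.0 DPS


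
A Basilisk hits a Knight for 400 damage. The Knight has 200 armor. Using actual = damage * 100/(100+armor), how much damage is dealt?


actual = 400 * 100 / (100 + 200)
= 400 * 100 / 300
= 40000 / 300
= 133.33

133.33 damage


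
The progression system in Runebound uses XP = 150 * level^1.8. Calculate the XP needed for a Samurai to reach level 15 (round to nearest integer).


XP = 150 * level^1.8
Substitute level = 15:
XP = 150 * 15^1.8
= 150 * 130.9074
= 19636

19636 XP


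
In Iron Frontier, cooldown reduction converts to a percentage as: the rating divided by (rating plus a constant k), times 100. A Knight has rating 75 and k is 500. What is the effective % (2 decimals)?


effective% = rating / (rating + k) * 100
= 75 / (75 + 500) * 100
= 75 / 575 * 100
= 0.130435 * 100
= 13.04%

13.04%


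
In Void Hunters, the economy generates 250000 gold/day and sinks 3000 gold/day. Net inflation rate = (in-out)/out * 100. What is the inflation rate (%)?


Net gold = 250000 - 3000 = 247000
Inflation rate = net / sunk * 100 = 247000 / 3000 * 100
= 82.333333 * 100
= 8233.33%

8233.33%


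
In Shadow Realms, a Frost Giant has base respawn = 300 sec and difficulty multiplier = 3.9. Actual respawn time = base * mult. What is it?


Respawn time = base * multiplier
= 300 * 3.9
= 1170.0 seconds

1170.0 seconds


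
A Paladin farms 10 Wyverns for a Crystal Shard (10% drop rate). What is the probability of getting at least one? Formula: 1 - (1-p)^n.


P(at least one) = 1 - P(none) = 1 - (1-p)^n
p = 10/100 = 0.1
1 - p = 0.9
(1 - p)^10 = 0.9^10 = 0.348678
P(at least one) = 1 - 0.348678 = 0.6513

0.6513


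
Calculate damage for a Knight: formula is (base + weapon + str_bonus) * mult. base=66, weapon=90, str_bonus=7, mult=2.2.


Sum base + weapon + str = 66 + 90 + 7 = 163
Multiply by 2.2:
163 * 2.2 = 358.6

358.6 damage


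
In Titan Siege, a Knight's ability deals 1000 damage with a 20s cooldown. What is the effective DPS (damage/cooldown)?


DPS = damage / cooldown
= 1000 / 20
= 50.00

50.00 DPS


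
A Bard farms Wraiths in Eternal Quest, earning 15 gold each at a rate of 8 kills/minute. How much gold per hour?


Gold per minute = 15 * 8 = 120
Gold per hour = 120 * 60 = 7200

7200 gold/hour


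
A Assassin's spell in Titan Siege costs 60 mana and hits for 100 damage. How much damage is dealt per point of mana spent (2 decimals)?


Efficiency = damage / mana
= 100 / 60
= 1.67

1.67 dmg/mana


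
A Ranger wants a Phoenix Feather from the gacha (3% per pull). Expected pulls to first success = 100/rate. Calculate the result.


Expected pulls for a geometric distribution = 1/p = 100 / rate%
= 100 / 3
= 33.33

33.33 pulls


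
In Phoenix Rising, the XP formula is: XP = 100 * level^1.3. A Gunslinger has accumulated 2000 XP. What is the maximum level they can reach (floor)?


XP = 100 * level^1.3, so level = (XP / 100)^(1/1.3)
= (2000 / 100)^(1/1.3)
= 20.0^0.7692
= 10.0183
Floor: level = 10

level 10


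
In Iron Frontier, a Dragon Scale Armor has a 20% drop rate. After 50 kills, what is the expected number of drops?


Expected drops = kills * (drop_rate / 100)
= 50 * (20 / 100)
= 50 * 0.2
= 10.0

10.0 drops


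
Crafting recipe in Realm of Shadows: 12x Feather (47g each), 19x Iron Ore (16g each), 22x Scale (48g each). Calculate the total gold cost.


Cost breakdown:
  Feather: 12 * 47 = 564
  Iron Ore: 19 * 16 = 304
  Scale: 22 * 48 = 1056
Total = 564 + 304 + 1056 = 1924

1924 gold


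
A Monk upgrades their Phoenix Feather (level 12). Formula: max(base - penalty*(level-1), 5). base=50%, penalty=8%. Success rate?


raw_rate = 50 - 8 * (12 - 1)
= 50 - 8 * 11
= 50 - 88
= -38
Apply floor: max(-38, 5) = 5%

5%


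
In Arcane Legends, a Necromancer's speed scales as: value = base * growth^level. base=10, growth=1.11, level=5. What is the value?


value = base * growth^level
= 10 * 1.11^5
= 10 * 1.685058
= 16.85

16.85 speed


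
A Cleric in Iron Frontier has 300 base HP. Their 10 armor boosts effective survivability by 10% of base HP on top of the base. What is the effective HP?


EHP = 300 * (1 + 10/100)
= 300 * (1 + 0.1)
= 300 * 1.1
= 330.0

330.0 EHP


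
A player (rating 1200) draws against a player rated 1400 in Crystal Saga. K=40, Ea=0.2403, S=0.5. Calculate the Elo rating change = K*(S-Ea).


Elo update: delta = K * (S - Ea), where S = 0.5 (draws)
S - Ea = 0.5 - 0.2403 = 0.2597
Rating change = 40 * 0.2597
= 10.39

10.39 rating points


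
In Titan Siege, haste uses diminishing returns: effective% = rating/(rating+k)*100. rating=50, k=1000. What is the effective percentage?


effective% = rating / (rating + k) * 100
= 50 / (50 + 1000) * 100
= 50 / 1050 * 100
= 0.047619 * 100
= 4.76%

4.76%


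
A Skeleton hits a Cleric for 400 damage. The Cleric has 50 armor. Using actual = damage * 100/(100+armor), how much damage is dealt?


actual = 400 * 100 / (100 + 50)
= 400 * 100 / 150
= 40000 / 150
= 266.67

266.67 damage


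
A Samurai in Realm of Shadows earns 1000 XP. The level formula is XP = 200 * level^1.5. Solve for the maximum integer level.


XP = 200 * level^1.5, so level = (XP / 200)^(1/1.5)
= (1000 / 200)^(1/1.5)
= 5.0^0.6667
= 2.924
Floor: level = 2

level 2


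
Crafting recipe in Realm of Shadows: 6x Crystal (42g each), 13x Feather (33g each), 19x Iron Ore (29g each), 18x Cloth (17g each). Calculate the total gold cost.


Cost breakdown:
  Crystal: 6 * 42 = 252
  Feather: 13 * 33 = 429
  Iron Ore: 19 * 29 = 551
  Cloth: 18 * 17 = 306
Total = 252 + 429 + 551 + 306 = 1538

1538 gold


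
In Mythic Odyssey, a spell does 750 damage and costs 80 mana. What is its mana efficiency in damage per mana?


Efficiency = damage / mana
= 750 / 80
= 9.38

9.38 dmg/mana


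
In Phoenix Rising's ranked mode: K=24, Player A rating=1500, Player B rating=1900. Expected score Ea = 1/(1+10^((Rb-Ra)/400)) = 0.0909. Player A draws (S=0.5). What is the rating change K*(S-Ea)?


Elo update: delta = K * (S - Ea), where S = 0.5 (draws)
S - Ea = 0.5 - 0.0909 = 0.4091
Rating change = 24 * 0.4091
= 9.82

9.82 rating points


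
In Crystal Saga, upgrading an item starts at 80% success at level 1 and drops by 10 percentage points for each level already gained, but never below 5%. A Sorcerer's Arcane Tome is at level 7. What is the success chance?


raw_rate = 80 - 10 * (7 - 1)
= 80 - 10 * 6
= 80 - 60
= 20
Apply floor: max(20, 5) = 20%

20%


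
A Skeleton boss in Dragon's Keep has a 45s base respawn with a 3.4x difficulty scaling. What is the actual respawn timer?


Respawn time = base * multiplier
= 45 * 3.4
= 153.0 seconds

153.0 seconds


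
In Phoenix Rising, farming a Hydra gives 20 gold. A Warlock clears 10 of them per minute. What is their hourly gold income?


Gold per minute = 20 * 10 = 200
Gold per hour = 200 * 60 = 12000

12000 gold/hour


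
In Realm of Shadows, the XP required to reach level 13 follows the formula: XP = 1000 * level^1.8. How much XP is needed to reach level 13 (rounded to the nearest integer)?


XP = 1000 * level^1.8
Substitute level = 13:
XP = 1000 * 13^1.8
= 1000 * 101.1808
= 101181

101181 XP


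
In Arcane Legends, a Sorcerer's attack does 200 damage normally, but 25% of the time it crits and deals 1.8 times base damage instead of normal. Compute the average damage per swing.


E[dmg] = base * (1 + crit_chance * (crit_mult - 1))
cc as decimal = 25/100 = 0.25
cm - 1 = 1.8 - 1 = 0.8
Bonus factor = 0.25 * 0.8 = 0.2
Total multiplier = 1 + 0.2 = 1.2
Expected damage = 200 * 1.2 = 240.00

240.00 damage


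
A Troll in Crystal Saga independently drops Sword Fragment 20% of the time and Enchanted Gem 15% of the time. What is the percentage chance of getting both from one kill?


For independent events, P(both) = P(A) * P(B)
= 20% * 15%
= 300 / 100 %
= 3.0%

3.0%


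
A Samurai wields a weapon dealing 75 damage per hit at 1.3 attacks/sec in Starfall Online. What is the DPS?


DPS = damage * attack_speed
= 75 * 1.3
= 97.5

97.5 DPS


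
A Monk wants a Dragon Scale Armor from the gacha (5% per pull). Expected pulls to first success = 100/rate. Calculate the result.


Expected pulls for a geometric distribution = 1/p = 100 / rate%
= 100 / 5
= 20.0

20.0 pulls


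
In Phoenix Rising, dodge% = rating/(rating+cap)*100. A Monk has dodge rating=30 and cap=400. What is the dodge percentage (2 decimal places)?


dodge% = 30 / (30 + 400) * 100
= 30 / 430 * 100
= 0.069767 * 100
= 6.98%

6.98%


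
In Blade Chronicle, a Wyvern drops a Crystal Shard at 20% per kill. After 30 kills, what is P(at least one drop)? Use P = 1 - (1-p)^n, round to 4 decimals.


P(at least one) = 1 - P(none) = 1 - (1-p)^n
p = 20/100 = 0.2
1 - p = 0.8
(1 - p)^30 = 0.8^30 = 0.001238
P(at least one) = 1 - 0.001238 = 0.9988

0.9988


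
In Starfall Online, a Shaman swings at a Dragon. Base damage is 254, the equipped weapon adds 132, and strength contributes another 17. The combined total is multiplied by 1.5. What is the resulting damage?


Sum base + weapon + str = 254 + 132 + 17 = 403
Multiply by 1.5:
403 * 1.5 = 604.5

604.5 damage


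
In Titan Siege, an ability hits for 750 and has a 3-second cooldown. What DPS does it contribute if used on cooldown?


DPS = damage / cooldown
= 750 / 3
= 250.00

250.00 DPS


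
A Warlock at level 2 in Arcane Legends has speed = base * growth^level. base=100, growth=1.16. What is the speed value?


value = base * growth^level
= 100 * 1.16^2
= 100 * 1.3456
= 134.56

134.56 speed


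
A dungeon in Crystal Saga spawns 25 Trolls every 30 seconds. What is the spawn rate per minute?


Spawns per minute = count * (60 / interval)
= 25 * (60 / 30)
= 25 * 2.0
= 50.0

50.0 per minute


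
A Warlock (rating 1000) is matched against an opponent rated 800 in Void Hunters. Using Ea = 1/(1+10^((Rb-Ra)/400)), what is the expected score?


Elo expected score: Ea = 1/(1 + 10^((Rb-Ra)/400))
Rb - Ra = 800 - 1000 = -200
(Rb-Ra)/400 = -200/400 = -0.5
10^-0.5 = 0.316228
Ea = 1/(1 + 0.316228) = 1/1.316228 = 0.7597

0.7597


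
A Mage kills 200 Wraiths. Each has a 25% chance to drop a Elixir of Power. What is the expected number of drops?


Expected drops = kills * (drop_rate / 100)
= 200 * (25 / 100)
= 200 * 0.25
= 50.0

50.0 drops


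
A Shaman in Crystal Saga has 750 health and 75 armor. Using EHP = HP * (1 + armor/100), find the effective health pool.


EHP = 750 * (1 + 75/100)
= 750 * (1 + 0.75)
= 750 * 1.75
= 1312.5

1312.5 EHP


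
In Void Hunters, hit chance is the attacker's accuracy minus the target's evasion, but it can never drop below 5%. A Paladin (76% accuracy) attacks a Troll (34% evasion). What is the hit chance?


accuracy - evasion = 76 - 34 = 42
Apply floor: max(42, 5) = 42
Hit chance = 42%

42%


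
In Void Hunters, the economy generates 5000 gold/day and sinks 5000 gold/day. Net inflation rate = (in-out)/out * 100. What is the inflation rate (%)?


Net gold = 5000 - 5000 = 0
Inflation rate = net / sunk * 100 = 0 / 5000 * 100
= 0.0 * 100
= 0.00%

0.00%


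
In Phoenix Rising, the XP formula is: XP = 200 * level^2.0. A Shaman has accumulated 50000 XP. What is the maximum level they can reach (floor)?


XP = 200 * level^2.0, so level = (XP / 200)^(1/2.0)
= (50000 / 200)^(1/2.0)
= 250.0^0.5
= 15.8114
Floor: level = 15

level 15


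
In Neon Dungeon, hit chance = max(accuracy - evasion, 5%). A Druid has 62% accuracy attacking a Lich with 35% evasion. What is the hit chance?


accuracy - evasion = 62 - 35 = 27
Apply floor: max(27, 5) = 27
Hit chance = 27%

27%


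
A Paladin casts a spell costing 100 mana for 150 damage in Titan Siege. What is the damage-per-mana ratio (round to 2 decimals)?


Efficiency = damage / mana
= 150 / 100
= 1.50

1.50 dmg/mana


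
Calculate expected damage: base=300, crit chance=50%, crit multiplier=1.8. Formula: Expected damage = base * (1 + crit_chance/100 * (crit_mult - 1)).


E[dmg] = base * (1 + crit_chance * (crit_mult - 1))
cc as decimal = 50/100 = 0.5
cm - 1 = 1.8 - 1 = 0.8
Bonus factor = 0.5 * 0.8 = 0.4
Total multiplier = 1 + 0.4 = 1.4
Expected damage = 300 * 1.4 = 420.00

420.00 damage


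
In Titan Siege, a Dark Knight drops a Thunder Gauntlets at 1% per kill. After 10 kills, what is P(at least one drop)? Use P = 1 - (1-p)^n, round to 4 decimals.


P(at least one) = 1 - P(none) = 1 - (1-p)^n
p = 1/100 = 0.01
1 - p = 0.99
(1 - p)^10 = 0.99^10 = 0.904382
P(at least one) = 1 - 0.904382 = 0.0956

0.0956


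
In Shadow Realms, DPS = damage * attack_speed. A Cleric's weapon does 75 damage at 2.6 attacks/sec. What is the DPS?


DPS = damage * attack_speed
= 75 * 2.6
= 195.0

195.0 DPS


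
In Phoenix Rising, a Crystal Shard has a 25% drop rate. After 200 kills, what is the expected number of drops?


Expected drops = kills * (drop_rate / 100)
= 200 * (25 / 100)
= 200 * 0.25
= 50.0

50.0 drops


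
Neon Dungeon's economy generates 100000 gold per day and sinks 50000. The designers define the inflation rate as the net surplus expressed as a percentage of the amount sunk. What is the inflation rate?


Net gold = 100000 - 50000 = 50000
Inflation rate = net / sunk * 100 = 50000 / 50000 * 100
= 1.0 * 100
= 100.00%

100.00%


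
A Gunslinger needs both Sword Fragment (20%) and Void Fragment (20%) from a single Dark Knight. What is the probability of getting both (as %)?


For independent events, P(both) = P(A) * P(B)
= 20% * 20%
= 400 / 100 %
= 4.0%

4.0%


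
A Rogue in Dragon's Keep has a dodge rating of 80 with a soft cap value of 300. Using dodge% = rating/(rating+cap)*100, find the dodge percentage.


dodge% = 80 / (80 + 300) * 100
= 80 / 380 * 100
= 0.210526 * 100
= 21.05%

21.05%


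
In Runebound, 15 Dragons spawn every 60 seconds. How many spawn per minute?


Spawns per minute = count * (60 / interval)
= 15 * (60 / 60)
= 15 * 1.0
= 15.0

15.0 per minute


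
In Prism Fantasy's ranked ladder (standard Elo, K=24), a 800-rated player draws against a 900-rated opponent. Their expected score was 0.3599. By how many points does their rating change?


Elo update: delta = K * (S - Ea), where S = 0.5 (draws)
S - Ea = 0.5 - 0.3599 = 0.1401
Rating change = 24 * 0.1401
= 3.36

3.36 rating points


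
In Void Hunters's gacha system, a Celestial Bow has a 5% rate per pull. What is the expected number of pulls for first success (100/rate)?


Expected pulls for a geometric distribution = 1/p = 100 / rate%
= 100 / 5
= 20.0

20.0 pulls


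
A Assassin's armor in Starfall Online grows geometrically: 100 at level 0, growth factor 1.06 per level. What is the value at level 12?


value = base * growth^level
= 100 * 1.06^12
= 100 * 2.012196
= 201.22

201.22 armor


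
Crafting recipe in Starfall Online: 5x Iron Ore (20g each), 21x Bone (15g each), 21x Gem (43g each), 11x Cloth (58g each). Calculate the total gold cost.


Cost breakdown:
  Iron Ore: 5 * 20 = 100
  Bone: 21 * 15 = 315
  Gem: 21 * 43 = 903
  Cloth: 11 * 58 = 638
Total = 100 + 315 + 903 + 638 = 1956

1956 gold


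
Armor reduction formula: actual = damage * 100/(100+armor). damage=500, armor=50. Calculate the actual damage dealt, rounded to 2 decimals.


actual = 500 * 100 / (100 + 50)
= 500 * 100 / 150
= 50000 / 150
= 333.33

333.33 damage


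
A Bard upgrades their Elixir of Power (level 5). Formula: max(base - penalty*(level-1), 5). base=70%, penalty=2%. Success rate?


raw_rate = 70 - 2 * (5 - 1)
= 70 - 2 * 4
= 70 - 8
= 62
Apply floor: max(62, 5) = 62%

62%


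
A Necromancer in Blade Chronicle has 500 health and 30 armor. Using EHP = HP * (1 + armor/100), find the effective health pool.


EHP = 500 * (1 + 30/100)
= 500 * (1 + 0.3)
= 500 * 1.3
= 650.0

650.0 EHP


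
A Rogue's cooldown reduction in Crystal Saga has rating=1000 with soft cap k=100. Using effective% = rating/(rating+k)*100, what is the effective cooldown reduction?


effective% = rating / (rating + k) * 100
= 1000 / (1000 + 100) * 100
= 1000 / 1100 * 100
= 0.909091 * 100
= 90.91%

90.91%


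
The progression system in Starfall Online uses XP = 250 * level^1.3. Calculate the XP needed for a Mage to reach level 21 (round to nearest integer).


XP = 250 * level^1.3
Substitute level = 21:
XP = 250 * 21^1.3
= 250 * 52.3462
= 13087

13087 XP


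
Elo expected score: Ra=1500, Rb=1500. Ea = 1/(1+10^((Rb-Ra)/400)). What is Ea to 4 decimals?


Elo expected score: Ea = 1/(1 + 10^((Rb-Ra)/400))
Rb - Ra = 1500 - 1500 = 0
(Rb-Ra)/400 = 0/400 = 0.0
10^0.0 = 1.0
Ea = 1/(1 + 1.0) = 1/2.0 = 0.5000

0.5000


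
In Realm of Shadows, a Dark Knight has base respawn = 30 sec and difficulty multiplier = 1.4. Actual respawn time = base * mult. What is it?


Respawn time = base * multiplier
= 30 * 1.4
= 42.0 seconds

42.0 seconds


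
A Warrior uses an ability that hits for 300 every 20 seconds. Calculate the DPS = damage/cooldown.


DPS = damage / cooldown
= 300 / 20
= 15.00

15.00 DPS


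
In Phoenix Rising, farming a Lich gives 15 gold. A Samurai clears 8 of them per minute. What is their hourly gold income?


Gold per minute = 15 * 8 = 120
Gold per hour = 120 * 60 = 7200

7200 gold/hour


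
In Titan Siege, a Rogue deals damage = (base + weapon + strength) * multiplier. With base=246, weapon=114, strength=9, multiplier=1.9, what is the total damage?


Sum base + weapon + str = 246 + 114 + 9 = 369
Multiply by 1.9:
369 * 1.9 = 701.1

701.1 damage


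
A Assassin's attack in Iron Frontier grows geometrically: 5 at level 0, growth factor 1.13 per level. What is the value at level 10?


value = base * growth^level
= 5 * 1.13^10
= 5 * 3.394567
= 16.97

16.97 attack


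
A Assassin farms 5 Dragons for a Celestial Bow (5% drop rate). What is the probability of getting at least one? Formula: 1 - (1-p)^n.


P(at least one) = 1 - P(none) = 1 - (1-p)^n
p = 5/100 = 0.05
1 - p = 0.95
(1 - p)^5 = 0.95^5 = 0.773781
P(at least one) = 1 - 0.773781 = 0.2262

0.2262


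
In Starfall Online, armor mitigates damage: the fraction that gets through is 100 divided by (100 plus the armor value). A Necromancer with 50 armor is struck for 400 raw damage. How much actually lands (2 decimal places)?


actual = 400 * 100 / (100 + 50)
= 400 * 100 / 150
= 40000 / 150
= 266.67

266.67 damage


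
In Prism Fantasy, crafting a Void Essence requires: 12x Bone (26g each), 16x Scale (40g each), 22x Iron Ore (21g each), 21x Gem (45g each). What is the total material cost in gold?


Cost breakdown:
  Bone: 12 * 26 = 312
  Scale: 16 * 40 = 640
  Iron Ore: 22 * 21 = 462
  Gem: 21 * 45 = 945
Total = 312 + 640 + 462 + 945 = 2359

2359 gold


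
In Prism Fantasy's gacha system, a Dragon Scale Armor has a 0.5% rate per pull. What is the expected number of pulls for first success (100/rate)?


Expected pulls for a geometric distribution = 1/p = 100 / rate%
= 100 / 0.5
= 200.0

200.0 pulls


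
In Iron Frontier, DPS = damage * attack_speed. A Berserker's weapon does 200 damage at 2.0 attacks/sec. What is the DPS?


DPS = damage * attack_speed
= 200 * 2.0
= 400.0

400.0 DPS


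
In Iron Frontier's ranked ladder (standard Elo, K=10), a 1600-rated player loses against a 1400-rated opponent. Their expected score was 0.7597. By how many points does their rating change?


Elo update: delta = K * (S - Ea), where S = 0 (loses)
S - Ea = 0 - 0.7597 = -0.7597
Rating change = 10 * -0.7597
= -7.60

-7.60 rating points


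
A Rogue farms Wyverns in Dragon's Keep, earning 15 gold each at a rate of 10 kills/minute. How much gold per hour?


Gold per minute = 15 * 10 = 150
Gold per hour = 150 * 60 = 9000

9000 gold/hour
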